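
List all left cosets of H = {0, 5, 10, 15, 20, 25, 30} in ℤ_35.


H = {0, 5, 10, 15, 20, 25, 30}, |H| = 7
Number of cosets = |G|/|H| = 35/7 = 5
0 + H = {0, 5, 10, 15, 20, 25, 30}
1 + H = {1, 6, 11, 16, 21, 26, 31}
2 + H = {2, 7, 12, 17, 22, 27, 32}
3 + H = {3, 8, 13, 18, 23, 28, 33}
4 + H = {4, 9, 14, 19, 24, 29, 34}

Cosets: 0+H={0,5,10,15,20,25,30}; 1+H={1,6,11,16,21,26,31}; 2+H={2,7,12,17,22,27,32}; 3+H={3,8,13,18,23,28,33}; 4+H={4,9,14,19,24,29,34}


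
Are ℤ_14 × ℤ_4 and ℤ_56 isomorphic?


Comparing ℤ_14 × ℤ_4 and ℤ_56:
gcd(14,4) = 2 ≠ 1. Max element order in ℤ_14×ℤ_4 is lcm(14,4) = 28 < 56, so it has no element of order 56

No, ℤ_14 × ℤ_4 ≇ ℤ_56


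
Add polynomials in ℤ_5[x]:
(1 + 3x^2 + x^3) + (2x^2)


Add coefficients mod 5:
x^0: 1 + 0 = 1 (mod 5)
x^1: 0 + 0 = 0 (mod 5)
x^2: 3 + 2 = 0 (mod 5)
x^3: 1 + 0 = 1 (mod 5)
Result: 1 + x^3

f + g = 1 + x^3


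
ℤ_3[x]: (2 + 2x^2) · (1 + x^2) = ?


Expand and collect like terms; reduce coefficients mod 3:
x^0: 2·1 = 2 ≡ 2 (mod 3)
x^1: 2·0 + 0·1 = 0 ≡ 0 (mod 3)
x^2: 2·1 + 0·0 + 2·1 = 4 ≡ 1 (mod 3)
x^3: 0·1 + 2·0 = 0 ≡ 0 (mod 3)
x^4: 2·1 = 2 ≡ 2 (mod 3)
Result: 2 + x^2 + 2x^4

f · g = 2 + x^2 + 2x^4


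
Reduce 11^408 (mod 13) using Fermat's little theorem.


Fermat's little theorem: if p is prime and gcd(a,p)=1, then a^(p-1) ≡ 1 (mod p)
p = 13 is prime, gcd(11,13) = 1
Reduce exponent: 408 mod 12 = 0
So 11^408 ≡ 11^0 (mod 13)
11^0 = 1

11^408 ≡ 1 (mod 13)


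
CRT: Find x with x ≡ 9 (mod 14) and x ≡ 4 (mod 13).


m₁ = 14, m₂ = 13, gcd = 1, so CRT applies. M = m₁·m₂ = 182
Let M₁ = M/m₁ = 13, M₂ = M/m₂ = 14
Find y₁ ≡ M₁⁻¹ (mod m₁): 13⁻¹ ≡ 13 (mod 14)
Find y₂ ≡ M₂⁻¹ (mod m₂): 14⁻¹ ≡ 1 (mod 13)
x = a₁·M₁·y₁ + a₂·M₂·y₂ = 9·13·13 + 4·14·1 = 1577
Reduce mod 182: x ≡ 121
Check: 121 mod 14 = 9 ✓, 121 mod 13 = 4 ✓

x ≡ 121 (mod 182)


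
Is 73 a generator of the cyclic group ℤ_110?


g generates ℤ_n iff gcd(g, n) = 1
gcd(73, 110) = 1
Since gcd = 1, 73 is a generator.

Yes, 73 generates ℤ_110


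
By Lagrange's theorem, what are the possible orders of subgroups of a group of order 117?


Lagrange's theorem: |H| divides |G|
|G| = 117
Divisors of 117: 1, 3, 9, 13, 39, 117

Possible subgroup orders: {1, 3, 9, 13, 39, 117}


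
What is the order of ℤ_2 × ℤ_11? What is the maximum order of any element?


|ℤ_2 × ℤ_11| = 2 × 11 = 22
Max element order = lcm(2,11) = 22
Cyclic? Yes (gcd=1)

|ℤ_2×ℤ_11| = 22, max element order = 22


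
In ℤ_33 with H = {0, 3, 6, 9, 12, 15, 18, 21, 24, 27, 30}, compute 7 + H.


7 + H = {7 + h (mod 33) : h ∈ H}
7+0=7, 7+3=10, 7+6=13, 7+9=16, 7+12=19, 7+15=22, 7+18=25, 7+21=28, 7+24=31, 7+27=1, 7+30=4
7 + H = {1, 4, 7, 10, 13, 16, 19, 22, 25, 28, 31} = 1 + H

7 + H = {1, 4, 7, 10, 13, 16, 19, 22, 25, 28, 31}


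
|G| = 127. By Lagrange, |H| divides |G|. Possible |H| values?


Lagrange's theorem: |H| divides |G|
|G| = 127
Divisors of 127: 1, 127

Possible subgroup orders: {1, 127}


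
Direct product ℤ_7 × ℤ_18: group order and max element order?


|ℤ_7 × ℤ_18| = 7 × 18 = 126
Max element order = lcm(7,18) = 126
Cyclic? Yes (gcd=1)

|ℤ_7×ℤ_18| = 126, max element order = 126


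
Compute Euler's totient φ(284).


Factor n: 284 = 2^2 × 71
φ(n) = n · ∏(1 - 1/p) over distinct primes p | n
φ(284) = 284 · (1 - 1/2) · (1 - 1/71) = 140

φ(284) = 140


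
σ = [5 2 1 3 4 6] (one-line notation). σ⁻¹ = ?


To find σ⁻¹, swap domain and range:
σ(1) = 5 → σ⁻¹(5) = 1
σ(2) = 2 → σ⁻¹(2) = 2
σ(3) = 1 → σ⁻¹(1) = 3
σ(4) = 3 → σ⁻¹(3) = 4
σ(5) = 4 → σ⁻¹(4) = 5
σ(6) = 6 → σ⁻¹(6) = 6

σ⁻¹ = [3 2 4 5 1 6]


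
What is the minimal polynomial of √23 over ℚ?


√23 satisfies x² - 23 = 0, irreducible over ℚ since 23 is squarefree

Minimal polynomial: x² - 23


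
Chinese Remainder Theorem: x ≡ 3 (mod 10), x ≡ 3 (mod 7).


m₁ = 10, m₂ = 7, gcd = 1, so CRT applies. M = m₁·m₂ = 70
Let M₁ = M/m₁ = 7, M₂ = M/m₂ = 10
Find y₁ ≡ M₁⁻¹ (mod m₁): 7⁻¹ ≡ 3 (mod 10)
Find y₂ ≡ M₂⁻¹ (mod m₂): 10⁻¹ ≡ 5 (mod 7)
x = a₁·M₁·y₁ + a₂·M₂·y₂ = 3·7·3 + 3·10·5 = 213
Reduce mod 70: x ≡ 3
Check: 3 mod 10 = 3 ✓, 3 mod 7 = 3 ✓

x ≡ 3 (mod 70)


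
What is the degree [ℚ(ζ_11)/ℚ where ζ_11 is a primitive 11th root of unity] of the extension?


[ℚ(ζ_n):ℚ] = deg Φ_n(x) = φ(n). Here φ(11) = 10

[ℚ(ζ_11)/ℚ where ζ_11 is a primitive 11th root of unity] = 10


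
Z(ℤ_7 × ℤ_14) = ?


Z(G) = {g ∈ G | gx = xg for all x ∈ G}
Direct product of abelian groups is abelian, so Z(G) = G

Z(ℤ_7 × ℤ_14) = ℤ_7 × ℤ_14


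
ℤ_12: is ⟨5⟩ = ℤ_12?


g generates ℤ_n iff gcd(g, n) = 1
gcd(5, 12) = 1
Since gcd = 1, 5 is a generator.

Yes, 5 generates ℤ_12


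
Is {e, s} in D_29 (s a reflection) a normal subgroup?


H = {e, s} in D_29 (s a reflection)
r·s·r⁻¹ = sr⁻² ≠ s for n ≥ 3, so {e, s} is not closed under conjugation

No, not a normal subgroup


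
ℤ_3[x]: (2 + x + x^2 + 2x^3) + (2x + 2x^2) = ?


Add coefficients mod 3:
x^0: 2 + 0 = 2 (mod 3)
x^1: 1 + 2 = 0 (mod 3)
x^2: 1 + 2 = 0 (mod 3)
x^3: 2 + 0 = 2 (mod 3)
Result: 2 + 2x^3

f + g = 2 + 2x^3


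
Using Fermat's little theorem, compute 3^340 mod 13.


Fermat's little theorem: if p is prime and gcd(a,p)=1, then a^(p-1) ≡ 1 (mod p)
p = 13 is prime, gcd(3,13) = 1
Reduce exponent: 340 mod 12 = 4
So 3^340 ≡ 3^4 (mod 13)
3^4 mod 13 = 3

3^340 ≡ 3 (mod 13)


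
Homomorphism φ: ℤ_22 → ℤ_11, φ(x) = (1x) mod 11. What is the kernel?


Kernel = preimage of identity
ker(φ) = {x ∈ ℤ_22 : 1x ≡ 0 (mod 11)}. Since 11 | 22, φ is well-defined. The kernel is the cyclic subgroup ⟨11⟩ of ℤ_22 (order 2), i.e. {0, 11}

ker(φ) = {0, 11}


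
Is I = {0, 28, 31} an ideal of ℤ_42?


Check ideal conditions for I = {0, 28, 31} in ℤ_42:
(1) I is an additive subgroup? No
(2) For r ∈ ℤ_42 and a ∈ I: r·a ∈ I? No  [counterexample: r=2, a=28, r·a mod 42 = 14 ∉ I]

No, I is not an ideal of ℤ_42


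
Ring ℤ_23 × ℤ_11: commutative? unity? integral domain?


Direct product ring; commutative with unity (1,1); but (1,0)·(0,1) = (0,0) gives zero divisors, so not an integral domain
Commutative: Yes
Integral domain: No
Has unity: Yes

ℤ_23 × ℤ_11: Commutative=Yes, Unity=Yes


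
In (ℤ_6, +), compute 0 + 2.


Operation: addition mod 6
0 + 2 = (a + b) mod 6 with a = 0, b = 2

0 + 2 = 2


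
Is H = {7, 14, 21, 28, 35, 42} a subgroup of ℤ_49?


Subgroup test for H = {7, 14, 21, 28, 35, 42} in (ℤ_49, +):
(1) 0 ∈ H? No
(2) Closure: for all a,b ∈ H, (a+b) mod 49 ∈ H? No  [counterexample: 7 + 42 = 0 ∉ H]
(3) Inverses: for all a ∈ H, -a mod 49 ∈ H? Yes

No, H is not a subgroup of ℤ_49


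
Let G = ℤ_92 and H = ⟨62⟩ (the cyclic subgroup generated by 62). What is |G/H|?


|⟨62⟩| = n / gcd(62, 92) = 92 / 2 = 46
H is normal (ℤ_92 is abelian).
|G/H| = |G| / |H| = 92 / 46 = 2

|G/H| = 2


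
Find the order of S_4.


|S_n| = n! (number of permutations of n symbols)
|S_4| = 4! = 24

|S_4| = 24


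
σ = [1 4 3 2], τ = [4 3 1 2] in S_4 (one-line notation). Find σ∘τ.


σ∘τ: apply τ first, then σ
1 →τ 4 →σ 2
2 →τ 3 →σ 3
3 →τ 1 →σ 1
4 →τ 2 →σ 4

σ∘τ = [2 3 1 4]


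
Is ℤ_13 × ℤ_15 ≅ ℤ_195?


Comparing ℤ_13 × ℤ_15 and ℤ_195:
gcd(13,15) = 1, so ℤ_13 × ℤ_15 ≅ ℤ_195 (CRT)

Yes, ℤ_13 × ℤ_15 ≅ ℤ_195


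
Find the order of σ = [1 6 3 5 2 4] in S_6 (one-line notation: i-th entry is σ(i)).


Cycle decomposition: (2 6 4 5)
Cycle lengths: 4
Order = lcm(4) = 4

ord(σ) = 4


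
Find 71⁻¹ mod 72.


Use the extended Euclidean algorithm to write 1 = 71·s + 72·t; then s mod 72 is the inverse.
Euclidean algorithm:
  71 = 0·72 + 71
  72 = 1·71 + 1
  71 = 71·1 + 0
gcd(71,72) = 1
Back-substitution gives: 71·(-1) + 72·(1) = 1
So 71⁻¹ ≡ -1 ≡ 71 (mod 72)
Check: 71 × 71 = 5041 ≡ 1 (mod 72) ✓

71⁻¹ ≡ 71 (mod 72)


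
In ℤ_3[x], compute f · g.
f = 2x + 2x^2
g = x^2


Expand and collect like terms; reduce coefficients mod 3:
x^0: 0·0 = 0 ≡ 0 (mod 3)
x^1: 0·0 + 2·0 = 0 ≡ 0 (mod 3)
x^2: 0·1 + 2·0 + 2·0 = 0 ≡ 0 (mod 3)
x^3: 2·1 + 2·0 = 2 ≡ 2 (mod 3)
x^4: 2·1 = 2 ≡ 2 (mod 3)
Result: 2x^3 + 2x^4

f · g = 2x^3 + 2x^4


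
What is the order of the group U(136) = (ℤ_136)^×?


U(n) is the group of units mod n; |U(n)| = φ(n)
|U(136)| = φ(136) = 64

|U(136) = (ℤ_136)^×| = 64


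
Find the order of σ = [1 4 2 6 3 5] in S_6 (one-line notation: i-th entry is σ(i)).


Cycle decomposition: (2 4 6 5 3)
Cycle lengths: 5
Order = lcm(5) = 5

ord(σ) = 5


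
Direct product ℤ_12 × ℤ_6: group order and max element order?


|ℤ_12 × ℤ_6| = 12 × 6 = 72
Max element order = lcm(12,6) = 12
Cyclic? No (gcd=6)

|ℤ_12×ℤ_6| = 72, max element order = 12


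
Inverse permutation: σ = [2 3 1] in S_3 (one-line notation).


To find σ⁻¹, swap domain and range:
σ(1) = 2 → σ⁻¹(2) = 1
σ(2) = 3 → σ⁻¹(3) = 2
σ(3) = 1 → σ⁻¹(1) = 3

σ⁻¹ = [3 1 2]


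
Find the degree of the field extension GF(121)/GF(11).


GF(121) = GF(11^2), so the extension degree is 2

[GF(121)/GF(11)] = 2


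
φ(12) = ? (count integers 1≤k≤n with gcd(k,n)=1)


φ(n) = count of k ∈ {1,...,n} with gcd(k,n)=1
Coprimes to 12: {1, 5, 7, 11}
Count: 4

φ(12) = 4


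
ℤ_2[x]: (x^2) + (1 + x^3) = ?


Add coefficients mod 2:
x^0: 0 + 1 = 1 (mod 2)
x^1: 0 + 0 = 0 (mod 2)
x^2: 1 + 0 = 1 (mod 2)
x^3: 0 + 1 = 1 (mod 2)
Result: 1 + x^2 + x^3

f + g = 1 + x^2 + x^3


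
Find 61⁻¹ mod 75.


Use the extended Euclidean algorithm to write 1 = 61·s + 75·t; then s mod 75 is the inverse.
Euclidean algorithm:
  61 = 0·75 + 61
  75 = 1·61 + 14
  61 = 4·14 + 5
  14 = 2·5 + 4
  5 = 1·4 + 1
  4 = 4·1 + 0
gcd(61,75) = 1
Back-substitution gives: 61·(16) + 75·(-13) = 1
So 61⁻¹ ≡ 16 ≡ 16 (mod 75)
Check: 61 × 16 = 976 ≡ 1 (mod 75) ✓

61⁻¹ ≡ 16 (mod 75)


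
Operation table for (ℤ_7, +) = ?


Elements: {0, 1, 2, 3, 4, 5, 6}
Operation: addition mod 7
Entry (a, b) = (a + b) mod 7

Cayley table:
  | 0 | 1 | 2 | 3 | 4 | 5 | 6
0 | 0 | 1 | 2 | 3 | 4 | 5 | 6
1 | 1 | 2 | 3 | 4 | 5 | 6 | 0
2 | 2 | 3 | 4 | 5 | 6 | 0 | 1
3 | 3 | 4 | 5 | 6 | 0 | 1 | 2
4 | 4 | 5 | 6 | 0 | 1 | 2 | 3
5 | 5 | 6 | 0 | 1 | 2 | 3 | 4
6 | 6 | 0 | 1 | 2 | 3 | 4 | 5


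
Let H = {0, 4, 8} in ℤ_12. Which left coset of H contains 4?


4 + H = {4 + h (mod 12) : h ∈ H}
4+0=4, 4+4=8, 4+8=0
4 + H = {0, 4, 8} = 0 + H

4 + H = {0, 4, 8}


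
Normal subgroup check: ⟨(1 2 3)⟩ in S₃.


H = ⟨(1 2 3)⟩ in S₃
⟨(1 2 3)⟩ has order 3 and index 2 in S₃; index-2 subgroups are normal

Yes, normal subgroup


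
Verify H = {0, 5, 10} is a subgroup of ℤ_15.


Subgroup test for H = {0, 5, 10} in (ℤ_15, +):
(1) 0 ∈ H? Yes
(2) Closure: for all a,b ∈ H, (a+b) mod 15 ∈ H? Yes
(3) Inverses: for all a ∈ H, -a mod 15 ∈ H? Yes

Yes, H is a subgroup of ℤ_15


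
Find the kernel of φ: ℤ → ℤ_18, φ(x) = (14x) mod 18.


Kernel = preimage of identity
ker(φ) = {x ∈ ℤ : 14x ≡ 0 (mod 18)}. gcd(14,18) = 2, so 14x ≡ 0 (mod 18) ⟺ x ≡ 0 (mod 18/2 = 9). Hence ker(φ) = 9ℤ

ker(φ) = 9ℤ


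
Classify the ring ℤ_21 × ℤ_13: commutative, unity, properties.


Direct product ring; commutative with unity (1,1); but (1,0)·(0,1) = (0,0) gives zero divisors, so not an integral domain
Commutative: Yes
Integral domain: No
Has unity: Yes

ℤ_21 × ℤ_13: Commutative=Yes, Unity=Yes


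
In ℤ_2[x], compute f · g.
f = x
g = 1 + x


Expand and collect like terms; reduce coefficients mod 2:
x^0: 0·1 = 0 ≡ 0 (mod 2)
x^1: 0·1 + 1·1 = 1 ≡ 1 (mod 2)
x^2: 1·1 = 1 ≡ 1 (mod 2)
Result: x + x^2

f · g = x + x^2


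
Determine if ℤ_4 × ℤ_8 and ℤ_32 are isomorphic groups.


Comparing ℤ_4 × ℤ_8 and ℤ_32:
gcd(4,8) = 4 ≠ 1. Max element order in ℤ_4×ℤ_8 is lcm(4,8) = 8 < 32, so it has no element of order 32

No, ℤ_4 × ℤ_8 ≇ ℤ_32


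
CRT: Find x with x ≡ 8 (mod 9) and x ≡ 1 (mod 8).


m₁ = 9, m₂ = 8, gcd = 1, so CRT applies. M = m₁·m₂ = 72
Let M₁ = M/m₁ = 8, M₂ = M/m₂ = 9
Find y₁ ≡ M₁⁻¹ (mod m₁): 8⁻¹ ≡ 8 (mod 9)
Find y₂ ≡ M₂⁻¹ (mod m₂): 9⁻¹ ≡ 1 (mod 8)
x = a₁·M₁·y₁ + a₂·M₂·y₂ = 8·8·8 + 1·9·1 = 521
Reduce mod 72: x ≡ 17
Check: 17 mod 9 = 8 ✓, 17 mod 8 = 1 ✓

x ≡ 17 (mod 72)


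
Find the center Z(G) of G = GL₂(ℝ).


Z(G) = {g ∈ G | gx = xg for all x ∈ G}
Only scalar multiples of the identity commute with all invertible matrices

Z(GL₂(ℝ)) = {aI : a ∈ ℝ, a ≠ 0}


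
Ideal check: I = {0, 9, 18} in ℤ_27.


Check ideal conditions for I = {0, 9, 18} in ℤ_27:
(1) I is an additive subgroup? Yes
(2) For r ∈ ℤ_27 and a ∈ I: r·a ∈ I? Yes

Yes, I is an ideal of ℤ_27


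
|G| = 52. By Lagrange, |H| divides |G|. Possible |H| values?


Lagrange's theorem: |H| divides |G|
|G| = 52
Divisors of 52: 1, 2, 4, 13, 26, 52

Possible subgroup orders: {1, 2, 4, 13, 26, 52}


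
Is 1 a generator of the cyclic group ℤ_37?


g generates ℤ_n iff gcd(g, n) = 1
gcd(1, 37) = 1
Since gcd = 1, 1 is a generator.

Yes, 1 generates ℤ_37


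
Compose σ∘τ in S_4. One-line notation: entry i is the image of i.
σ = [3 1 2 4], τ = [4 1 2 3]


σ∘τ: apply τ first, then σ
1 →τ 4 →σ 4
2 →τ 1 →σ 3
3 →τ 2 →σ 1
4 →τ 3 →σ 2

σ∘τ = [4 3 1 2]


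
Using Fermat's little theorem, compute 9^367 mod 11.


Fermat's little theorem: if p is prime and gcd(a,p)=1, then a^(p-1) ≡ 1 (mod p)
p = 11 is prime, gcd(9,11) = 1
Reduce exponent: 367 mod 10 = 7
So 9^367 ≡ 9^7 (mod 11)
9^7 mod 11 = 4

9^367 ≡ 4 (mod 11)


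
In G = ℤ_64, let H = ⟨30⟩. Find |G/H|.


|⟨30⟩| = n / gcd(30, 64) = 64 / 2 = 32
H is normal (ℤ_64 is abelian).
|G/H| = |G| / |H| = 64 / 32 = 2

|G/H| = 2


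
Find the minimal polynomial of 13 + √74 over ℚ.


Let α = 13 + √74. Then α - 13 = √74, so (α - 13)² = 74, giving α² - 26α + 95 = 0. Degree 2 and α ∉ ℚ, so this is the minimal polynomial.

Minimal polynomial: x² - 26x + 95


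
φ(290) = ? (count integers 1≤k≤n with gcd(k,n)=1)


Factor n: 290 = 2 × 5 × 29
φ(n) = n · ∏(1 - 1/p) over distinct primes p | n
φ(290) = 290 · (1 - 1/2) · (1 - 1/5) · (1 - 1/29) = 112

φ(290) = 112


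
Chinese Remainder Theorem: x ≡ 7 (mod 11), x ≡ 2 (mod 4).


m₁ = 11, m₂ = 4, gcd = 1, so CRT applies. M = m₁·m₂ = 44
Let M₁ = M/m₁ = 4, M₂ = M/m₂ = 11
Find y₁ ≡ M₁⁻¹ (mod m₁): 4⁻¹ ≡ 3 (mod 11)
Find y₂ ≡ M₂⁻¹ (mod m₂): 11⁻¹ ≡ 3 (mod 4)
x = a₁·M₁·y₁ + a₂·M₂·y₂ = 7·4·3 + 2·11·3 = 150
Reduce mod 44: x ≡ 18
Check: 18 mod 11 = 7 ✓, 18 mod 4 = 2 ✓

x ≡ 18 (mod 44)


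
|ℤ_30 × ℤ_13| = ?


|A × B| = |A| · |B|
|ℤ_30 × ℤ_13| = 30 × 13 = 390

|ℤ_30 × ℤ_13| = 390


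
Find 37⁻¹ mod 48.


Use the extended Euclidean algorithm to write 1 = 37·s + 48·t; then s mod 48 is the inverse.
Euclidean algorithm:
  37 = 0·48 + 37
  48 = 1·37 + 11
  37 = 3·11 + 4
  11 = 2·4 + 3
  4 = 1·3 + 1
  3 = 3·1 + 0
gcd(37,48) = 1
Back-substitution gives: 37·(13) + 48·(-10) = 1
So 37⁻¹ ≡ 13 ≡ 13 (mod 48)
Check: 37 × 13 = 481 ≡ 1 (mod 48) ✓

37⁻¹ ≡ 13 (mod 48)


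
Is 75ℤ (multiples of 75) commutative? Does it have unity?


75ℤ is a commutative ring under +,× but has no multiplicative identity (1 ∉ 75ℤ); it has no zero divisors, but without unity it is not an integral domain
Commutative: Yes
Integral domain: No
Has unity: No

75ℤ (multiples of 75): Commutative=Yes, Unity=No


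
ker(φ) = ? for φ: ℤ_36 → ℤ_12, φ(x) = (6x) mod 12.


Kernel = preimage of identity
ker(φ) = {x ∈ ℤ_36 : 6x ≡ 0 (mod 12)}. Since 12 | 36, φ is well-defined. The kernel is the cyclic subgroup ⟨2⟩ of ℤ_36 (order 18), i.e. {0, 2, 4, 6, 8, 10, 12, 14, 16, 18, 20, 22, 24, 26, 28, 30, 32, 34}

ker(φ) = {0, 2, 4, 6, 8, 10, 12, 14, 16, 18, 20, 22, 24, 26, 28, 30, 32, 34}


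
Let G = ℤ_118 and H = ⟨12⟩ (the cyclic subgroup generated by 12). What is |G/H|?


|⟨12⟩| = n / gcd(12, 118) = 118 / 2 = 59
H is normal (ℤ_118 is abelian).
|G/H| = |G| / |H| = 118 / 59 = 2

|G/H| = 2


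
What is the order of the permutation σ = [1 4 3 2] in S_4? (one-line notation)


Cycle decomposition: (2 4)
Cycle lengths: 2
Order = lcm(2) = 2

ord(σ) = 2


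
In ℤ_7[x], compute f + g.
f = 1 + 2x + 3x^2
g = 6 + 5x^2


Add coefficients mod 7:
x^0: 1 + 6 = 0 (mod 7)
x^1: 2 + 0 = 2 (mod 7)
x^2: 3 + 5 = 1 (mod 7)
Result: 2x + x^2

f + g = 2x + x^2


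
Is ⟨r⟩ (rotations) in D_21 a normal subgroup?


H = ⟨r⟩ (rotations) in D_21
The rotation subgroup ⟨r⟩ has index 2 in D_21, so it is normal

Yes, normal subgroup


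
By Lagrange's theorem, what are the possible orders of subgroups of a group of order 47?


Lagrange's theorem: |H| divides |G|
|G| = 47
Divisors of 47: 1, 47

Possible subgroup orders: {1, 47}


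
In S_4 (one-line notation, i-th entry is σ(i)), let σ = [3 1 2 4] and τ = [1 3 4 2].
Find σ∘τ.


σ∘τ: apply τ first, then σ
1 →τ 1 →σ 3
2 →τ 3 →σ 2
3 →τ 4 →σ 4
4 →τ 2 →σ 1

σ∘τ = [3 2 4 1]


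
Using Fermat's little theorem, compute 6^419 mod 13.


Fermat's little theorem: if p is prime and gcd(a,p)=1, then a^(p-1) ≡ 1 (mod p)
p = 13 is prime, gcd(6,13) = 1
Reduce exponent: 419 mod 12 = 11
So 6^419 ≡ 6^11 (mod 13)
6^11 mod 13 = 11

6^419 ≡ 11 (mod 13)


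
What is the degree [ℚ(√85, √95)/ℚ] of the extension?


[ℚ(√85,√95):ℚ] = [ℚ(√85,√95):ℚ(√85)]·[ℚ(√85):ℚ] = 2·2 = 4

[ℚ(√85, √95)/ℚ] = 4


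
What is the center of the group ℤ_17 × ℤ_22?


Z(G) = {g ∈ G | gx = xg for all x ∈ G}
Direct product of abelian groups is abelian, so Z(G) = G

Z(ℤ_17 × ℤ_22) = ℤ_17 × ℤ_22


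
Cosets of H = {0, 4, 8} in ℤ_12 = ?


H = {0, 4, 8}, |H| = 3
Number of cosets = |G|/|H| = 12/3 = 4
0 + H = {0, 4, 8}
1 + H = {1, 5, 9}
2 + H = {2, 6, 10}
3 + H = {3, 7, 11}

Cosets: 0+H={0,4,8}; 1+H={1,5,9}; 2+H={2,6,10}; 3+H={3,7,11}


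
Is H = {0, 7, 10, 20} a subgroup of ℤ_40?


Subgroup test for H = {0, 7, 10, 20} in (ℤ_40, +):
(1) 0 ∈ H? Yes
(2) Closure: for all a,b ∈ H, (a+b) mod 40 ∈ H? No  [counterexample: 7 + 7 = 14 ∉ H]
(3) Inverses: for all a ∈ H, -a mod 40 ∈ H? No

No, H is not a subgroup of ℤ_40


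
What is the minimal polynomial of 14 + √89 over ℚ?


Let α = 14 + √89. Then α - 14 = √89, so (α - 14)² = 89, giving α² - 28α + 107 = 0. Degree 2 and α ∉ ℚ, so this is the minimal polynomial.

Minimal polynomial: x² - 28x + 107


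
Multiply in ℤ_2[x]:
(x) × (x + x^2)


Expand and collect like terms; reduce coefficients mod 2:
x^0: 0·0 = 0 ≡ 0 (mod 2)
x^1: 0·1 + 1·0 = 0 ≡ 0 (mod 2)
x^2: 0·1 + 1·1 = 1 ≡ 1 (mod 2)
x^3: 1·1 = 1 ≡ 1 (mod 2)
Result: x^2 + x^3

f · g = x^2 + x^3


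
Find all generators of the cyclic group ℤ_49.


g generates ℤ_n iff gcd(g,n) = 1
Prime factors of 49: 7
Generators are g ∈ {1,...,48} not divisible by any of these primes.
Generators: {1, 2, 3, 4, 5, 6, 8, 9, 10, 11, 12, 13, 15, 16, 17, 18, 19, 20, 22, 23, 24, 25, 26, 27, 29, 30, 31, 32, 33, 34, 36, 37, 38, 39, 40, 41, 43, 44, 45, 46, 47, 48}
Number of generators = φ(49) = 42

Generators of ℤ_49 = {1, 2, 3, 4, 5, 6, 8, 9, 10, 11, 12, 13, 15, 16, 17, 18, 19, 20, 22, 23, 24, 25, 26, 27, 29, 30, 31, 32, 33, 34, 36, 37, 38, 39, 40, 41, 43, 44, 45, 46, 47, 48}


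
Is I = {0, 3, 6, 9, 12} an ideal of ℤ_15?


Check ideal conditions for I = {0, 3, 6, 9, 12} in ℤ_15:
(1) I is an additive subgroup? Yes
(2) For r ∈ ℤ_15 and a ∈ I: r·a ∈ I? Yes

Yes, I is an ideal of ℤ_15


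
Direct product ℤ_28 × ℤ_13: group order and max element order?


|ℤ_28 × ℤ_13| = 28 × 13 = 364
Max element order = lcm(28,13) = 364
Cyclic? Yes (gcd=1)

|ℤ_28×ℤ_13| = 364, max element order = 364


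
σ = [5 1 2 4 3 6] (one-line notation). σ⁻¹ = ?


To find σ⁻¹, swap domain and range:
σ(1) = 5 → σ⁻¹(5) = 1
σ(2) = 1 → σ⁻¹(1) = 2
σ(3) = 2 → σ⁻¹(2) = 3
σ(4) = 4 → σ⁻¹(4) = 4
σ(5) = 3 → σ⁻¹(3) = 5
σ(6) = 6 → σ⁻¹(6) = 6

σ⁻¹ = [2 3 5 4 1 6]


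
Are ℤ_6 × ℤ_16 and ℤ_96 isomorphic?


Comparing ℤ_6 × ℤ_16 and ℤ_96:
gcd(6,16) = 2 ≠ 1. Max element order in ℤ_6×ℤ_16 is lcm(6,16) = 48 < 96, so it has no element of order 96

No, ℤ_6 × ℤ_16 ≇ ℤ_96


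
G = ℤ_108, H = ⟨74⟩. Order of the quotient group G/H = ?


|⟨74⟩| = n / gcd(74, 108) = 108 / 2 = 54
H is normal (ℤ_108 is abelian).
|G/H| = |G| / |H| = 108 / 54 = 2

|G/H| = 2


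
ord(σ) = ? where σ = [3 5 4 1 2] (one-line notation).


Cycle decomposition: (1 3 4) (2 5)
Cycle lengths: 3, 2
Order = lcm(3, 2) = 6

ord(σ) = 6


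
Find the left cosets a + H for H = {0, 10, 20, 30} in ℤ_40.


H = {0, 10, 20, 30}, |H| = 4
Number of cosets = |G|/|H| = 40/4 = 10
0 + H = {0, 10, 20, 30}
1 + H = {1, 11, 21, 31}
2 + H = {2, 12, 22, 32}
3 + H = {3, 13, 23, 33}
4 + H = {4, 14, 24, 34}
5 + H = {5, 15, 25, 35}
6 + H = {6, 16, 26, 36}
7 + H = {7, 17, 27, 37}
8 + H = {8, 18, 28, 38}
9 + H = {9, 19, 29, 39}

Cosets: 0+H={0,10,20,30}; 1+H={1,11,21,31}; 2+H={2,12,22,32}; 3+H={3,13,23,33}; 4+H={4,14,24,34}; 5+H={5,15,25,35}; 6+H={6,16,26,36}; 7+H={7,17,27,37}; 8+H={8,18,28,38}; 9+H={9,19,29,39}


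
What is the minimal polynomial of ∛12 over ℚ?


∛12 satisfies x³ - 12 = 0, irreducible over ℚ (no rational root; 12 is not a perfect cube)

Minimal polynomial: x³ - 12


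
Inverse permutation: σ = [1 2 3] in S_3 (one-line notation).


To find σ⁻¹, swap domain and range:
σ(1) = 1 → σ⁻¹(1) = 1
σ(2) = 2 → σ⁻¹(2) = 2
σ(3) = 3 → σ⁻¹(3) = 3

σ⁻¹ = [1 2 3]


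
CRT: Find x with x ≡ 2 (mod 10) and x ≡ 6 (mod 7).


m₁ = 10, m₂ = 7, gcd = 1, so CRT applies. M = m₁·m₂ = 70
Let M₁ = M/m₁ = 7, M₂ = M/m₂ = 10
Find y₁ ≡ M₁⁻¹ (mod m₁): 7⁻¹ ≡ 3 (mod 10)
Find y₂ ≡ M₂⁻¹ (mod m₂): 10⁻¹ ≡ 5 (mod 7)
x = a₁·M₁·y₁ + a₂·M₂·y₂ = 2·7·3 + 6·10·5 = 342
Reduce mod 70: x ≡ 62
Check: 62 mod 10 = 2 ✓, 62 mod 7 = 6 ✓

x ≡ 62 (mod 70)


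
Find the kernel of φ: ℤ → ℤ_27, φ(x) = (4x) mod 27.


Kernel = preimage of identity
ker(φ) = {x ∈ ℤ : 4x ≡ 0 (mod 27)}. gcd(4,27) = 1, so 4x ≡ 0 (mod 27) ⟺ x ≡ 0 (mod 27/1 = 27). Hence ker(φ) = 27ℤ

ker(φ) = 27ℤ


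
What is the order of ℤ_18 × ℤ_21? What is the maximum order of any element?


|ℤ_18 × ℤ_21| = 18 × 21 = 378
Max element order = lcm(18,21) = 126
Cyclic? No (gcd=3)

|ℤ_18×ℤ_21| = 378, max element order = 126


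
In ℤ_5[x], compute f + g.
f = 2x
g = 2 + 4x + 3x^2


Add coefficients mod 5:
x^0: 0 + 2 = 2 (mod 5)
x^1: 2 + 4 = 1 (mod 5)
x^2: 0 + 3 = 3 (mod 5)
Result: 2 + x + 3x^2

f + g = 2 + x + 3x^2


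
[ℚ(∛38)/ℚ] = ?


∛38 has minimal polynomial x³ - 38 (irreducible over ℚ since 38 is not a perfect cube)

[ℚ(∛38)/ℚ] = 3


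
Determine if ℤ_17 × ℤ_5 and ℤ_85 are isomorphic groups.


Comparing ℤ_17 × ℤ_5 and ℤ_85:
gcd(17,5) = 1, so ℤ_17 × ℤ_5 ≅ ℤ_85 (CRT)

Yes, ℤ_17 × ℤ_5 ≅ ℤ_85


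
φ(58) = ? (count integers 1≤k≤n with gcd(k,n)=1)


Factor n: 58 = 2 × 29
φ(n) = n · ∏(1 - 1/p) over distinct primes p | n
φ(58) = 58 · (1 - 1/2) · (1 - 1/29) = 28

φ(58) = 28


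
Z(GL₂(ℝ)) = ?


Z(G) = {g ∈ G | gx = xg for all x ∈ G}
Only scalar multiples of the identity commute with all invertible matrices

Z(GL₂(ℝ)) = {aI : a ∈ ℝ, a ≠ 0}


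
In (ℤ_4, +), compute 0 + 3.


Operation: addition mod 4
0 + 3 = (a + b) mod 4 with a = 0, b = 3

0 + 3 = 3


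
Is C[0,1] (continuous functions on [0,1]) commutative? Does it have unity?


pointwise +,× is commutative with unity (constant 1); but bump functions with disjoint support multiply to 0 — zero divisors, so not an integral domain
Commutative: Yes
Integral domain: No
Has unity: Yes

C[0,1] (continuous functions on [0,1]): Commutative=Yes, Unity=Yes


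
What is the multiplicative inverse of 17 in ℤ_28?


Use the extended Euclidean algorithm to write 1 = 17·s + 28·t; then s mod 28 is the inverse.
Euclidean algorithm:
  17 = 0·28 + 17
  28 = 1·17 + 11
  17 = 1·11 + 6
  11 = 1·6 + 5
  6 = 1·5 + 1
  5 = 5·1 + 0
gcd(17,28) = 1
Back-substitution gives: 17·(5) + 28·(-3) = 1
So 17⁻¹ ≡ 5 ≡ 5 (mod 28)
Check: 17 × 5 = 85 ≡ 1 (mod 28) ✓

17⁻¹ ≡ 5 (mod 28)


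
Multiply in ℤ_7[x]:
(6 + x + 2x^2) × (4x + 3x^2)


Expand and collect like terms; reduce coefficients mod 7:
x^0: 6·0 = 0 ≡ 0 (mod 7)
x^1: 6·4 + 1·0 = 24 ≡ 3 (mod 7)
x^2: 6·3 + 1·4 + 2·0 = 22 ≡ 1 (mod 7)
x^3: 1·3 + 2·4 = 11 ≡ 4 (mod 7)
x^4: 2·3 = 6 ≡ 6 (mod 7)
Result: 3x + x^2 + 4x^3 + 6x^4

f · g = 3x + x^2 + 4x^3 + 6x^4


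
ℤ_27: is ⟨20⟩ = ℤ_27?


g generates ℤ_n iff gcd(g, n) = 1
gcd(20, 27) = 1
Since gcd = 1, 20 is a generator.

Yes, 20 generates ℤ_27


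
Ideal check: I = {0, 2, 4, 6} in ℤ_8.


Check ideal conditions for I = {0, 2, 4, 6} in ℤ_8:
(1) I is an additive subgroup? Yes
(2) For r ∈ ℤ_8 and a ∈ I: r·a ∈ I? Yes

Yes, I is an ideal of ℤ_8


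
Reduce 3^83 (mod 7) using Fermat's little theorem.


Fermat's little theorem: if p is prime and gcd(a,p)=1, then a^(p-1) ≡ 1 (mod p)
p = 7 is prime, gcd(3,7) = 1
Reduce exponent: 83 mod 6 = 5
So 3^83 ≡ 3^5 (mod 7)
3^5 mod 7 = 5

3^83 ≡ 5 (mod 7)


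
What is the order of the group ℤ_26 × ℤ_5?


|A × B| = |A| · |B|
|ℤ_26 × ℤ_5| = 26 × 5 = 130

|ℤ_26 × ℤ_5| = 130


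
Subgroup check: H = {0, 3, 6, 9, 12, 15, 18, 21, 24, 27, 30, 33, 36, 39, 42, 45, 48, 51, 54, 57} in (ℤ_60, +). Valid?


Subgroup test for H = {0, 3, 6, 9, 12, 15, 18, 21, 24, 27, 30, 33, 36, 39, 42, 45, 48, 51, 54, 57} in (ℤ_60, +):
(1) 0 ∈ H? Yes
(2) Closure: for all a,b ∈ H, (a+b) mod 60 ∈ H? Yes
(3) Inverses: for all a ∈ H, -a mod 60 ∈ H? Yes

Yes, H is a subgroup of ℤ_60


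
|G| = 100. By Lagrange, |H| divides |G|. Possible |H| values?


Lagrange's theorem: |H| divides |G|
|G| = 100
Divisors of 100: 1, 2, 4, 5, 10, 20, 25, 50, 100

Possible subgroup orders: {1, 2, 4, 5, 10, 20, 25, 50, 100}


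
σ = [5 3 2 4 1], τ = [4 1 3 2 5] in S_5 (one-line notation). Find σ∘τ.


σ∘τ: apply τ first, then σ
1 →τ 4 →σ 4
2 →τ 1 →σ 5
3 →τ 3 →σ 2
4 →τ 2 →σ 3
5 →τ 5 →σ 1

σ∘τ = [4 5 2 3 1]


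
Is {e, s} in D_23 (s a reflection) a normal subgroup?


H = {e, s} in D_23 (s a reflection)
r·s·r⁻¹ = sr⁻² ≠ s for n ≥ 3, so {e, s} is not closed under conjugation

No, not a normal subgroup


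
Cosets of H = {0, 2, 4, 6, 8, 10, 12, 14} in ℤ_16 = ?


H = {0, 2, 4, 6, 8, 10, 12, 14}, |H| = 8
Number of cosets = |G|/|H| = 16/8 = 2
0 + H = {0, 2, 4, 6, 8, 10, 12, 14}
1 + H = {1, 3, 5, 7, 9, 11, 13, 15}

Cosets: 0+H={0,2,4,6,8,10,12,14}; 1+H={1,3,5,7,9,11,13,15}


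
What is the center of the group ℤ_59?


Z(G) = {g ∈ G | gx = xg for all x ∈ G}
ℤ_59 is abelian, so Z(G) = G

Z(ℤ_59) = ℤ_59


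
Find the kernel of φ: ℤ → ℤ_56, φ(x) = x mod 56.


Kernel = preimage of identity
ker(φ) = {x ∈ ℤ : x ≡ 0 (mod 56)} = 56ℤ = {0, ±56, ±112, ...}

ker(φ) = 56ℤ


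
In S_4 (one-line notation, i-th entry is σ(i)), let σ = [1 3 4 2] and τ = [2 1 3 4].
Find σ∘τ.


σ∘τ: apply τ first, then σ
1 →τ 2 →σ 3
2 →τ 1 →σ 1
3 →τ 3 →σ 4
4 →τ 4 →σ 2

σ∘τ = [3 1 4 2]


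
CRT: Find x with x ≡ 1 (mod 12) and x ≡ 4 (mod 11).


m₁ = 12, m₂ = 11, gcd = 1, so CRT applies. M = m₁·m₂ = 132
Let M₁ = M/m₁ = 11, M₂ = M/m₂ = 12
Find y₁ ≡ M₁⁻¹ (mod m₁): 11⁻¹ ≡ 11 (mod 12)
Find y₂ ≡ M₂⁻¹ (mod m₂): 12⁻¹ ≡ 1 (mod 11)
x = a₁·M₁·y₁ + a₂·M₂·y₂ = 1·11·11 + 4·12·1 = 169
Reduce mod 132: x ≡ 37
Check: 37 mod 12 = 1 ✓, 37 mod 11 = 4 ✓

x ≡ 37 (mod 132)


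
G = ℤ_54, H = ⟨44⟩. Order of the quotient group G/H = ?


|⟨44⟩| = n / gcd(44, 54) = 54 / 2 = 27
H is normal (ℤ_54 is abelian).
|G/H| = |G| / |H| = 54 / 27 = 2

|G/H| = 2


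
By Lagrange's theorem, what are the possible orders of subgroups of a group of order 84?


Lagrange's theorem: |H| divides |G|
|G| = 84
Divisors of 84: 1, 2, 3, 4, 6, 7, 12, 14, 21, 28, 42, 84

Possible subgroup orders: {1, 2, 3, 4, 6, 7, 12, 14, 21, 28, 42, 84}


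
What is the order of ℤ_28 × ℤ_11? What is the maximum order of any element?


|ℤ_28 × ℤ_11| = 28 × 11 = 308
Max element order = lcm(28,11) = 308
Cyclic? Yes (gcd=1)

|ℤ_28×ℤ_11| = 308, max element order = 308


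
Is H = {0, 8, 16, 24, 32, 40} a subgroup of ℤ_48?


Subgroup test for H = {0, 8, 16, 24, 32, 40} in (ℤ_48, +):
(1) 0 ∈ H? Yes
(2) Closure: for all a,b ∈ H, (a+b) mod 48 ∈ H? Yes
(3) Inverses: for all a ∈ H, -a mod 48 ∈ H? Yes

Yes, H is a subgroup of ℤ_48


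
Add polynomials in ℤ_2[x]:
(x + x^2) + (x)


Add coefficients mod 2:
x^0: 0 + 0 = 0 (mod 2)
x^1: 1 + 1 = 0 (mod 2)
x^2: 1 + 0 = 1 (mod 2)
Result: x^2

f + g = x^2


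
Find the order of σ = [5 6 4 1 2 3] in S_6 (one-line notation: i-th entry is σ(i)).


Cycle decomposition: (1 5 2 6 3 4)
Cycle lengths: 6
Order = lcm(6) = 6

ord(σ) = 6


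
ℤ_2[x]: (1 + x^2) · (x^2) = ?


Expand and collect like terms; reduce coefficients mod 2:
x^0: 1·0 = 0 ≡ 0 (mod 2)
x^1: 1·0 + 0·0 = 0 ≡ 0 (mod 2)
x^2: 1·1 + 0·0 + 1·0 = 1 ≡ 1 (mod 2)
x^3: 0·1 + 1·0 = 0 ≡ 0 (mod 2)
x^4: 1·1 = 1 ≡ 1 (mod 2)
Result: x^2 + x^4

f · g = x^2 + x^4


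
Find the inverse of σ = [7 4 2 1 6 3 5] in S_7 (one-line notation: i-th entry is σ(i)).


To find σ⁻¹, swap domain and range:
σ(1) = 7 → σ⁻¹(7) = 1
σ(2) = 4 → σ⁻¹(4) = 2
σ(3) = 2 → σ⁻¹(2) = 3
σ(4) = 1 → σ⁻¹(1) = 4
σ(5) = 6 → σ⁻¹(6) = 5
σ(6) = 3 → σ⁻¹(3) = 6
σ(7) = 5 → σ⁻¹(5) = 7

σ⁻¹ = [4 3 6 2 7 5 1]


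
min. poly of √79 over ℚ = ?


√79 satisfies x² - 79 = 0, irreducible over ℚ since 79 is squarefree

Minimal polynomial: x² - 79


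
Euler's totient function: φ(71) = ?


Factor n: 71 = 71
φ(n) = n · ∏(1 - 1/p) over distinct primes p | n
φ(71) = 71 · (1 - 1/71) = 70

φ(71) = 70


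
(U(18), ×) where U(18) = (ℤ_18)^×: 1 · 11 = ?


Operation: multiplication mod 18
1 · 11 = (a × b) mod 18 with a = 1, b = 11

1 · 11 = 11


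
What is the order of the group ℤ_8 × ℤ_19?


|A × B| = |A| · |B|
|ℤ_8 × ℤ_19| = 8 × 19 = 152

|ℤ_8 × ℤ_19| = 152


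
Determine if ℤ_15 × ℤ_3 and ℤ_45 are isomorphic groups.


Comparing ℤ_15 × ℤ_3 and ℤ_45:
gcd(15,3) = 3 ≠ 1. Max element order in ℤ_15×ℤ_3 is lcm(15,3) = 15 < 45, so it has no element of order 45

No, ℤ_15 × ℤ_3 ≇ ℤ_45


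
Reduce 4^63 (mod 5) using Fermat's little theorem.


Fermat's little theorem: if p is prime and gcd(a,p)=1, then a^(p-1) ≡ 1 (mod p)
p = 5 is prime, gcd(4,5) = 1
Reduce exponent: 63 mod 4 = 3
So 4^63 ≡ 4^3 (mod 5)
4^3 mod 5 = 4

4^63 ≡ 4 (mod 5)


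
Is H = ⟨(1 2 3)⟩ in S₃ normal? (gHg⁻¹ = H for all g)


H = ⟨(1 2 3)⟩ in S₃
⟨(1 2 3)⟩ has order 3 and index 2 in S₃; index-2 subgroups are normal

Yes, normal subgroup


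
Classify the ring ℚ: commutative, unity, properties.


ℚ is a field: commutative, has unity, every nonzero element is a unit (hence an integral domain)
Commutative: Yes
Integral domain: Yes
Has unity: Yes

ℚ: Commutative=Yes, Unity=Yes


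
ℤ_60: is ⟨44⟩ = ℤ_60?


g generates ℤ_n iff gcd(g, n) = 1
gcd(44, 60) = 4
Since gcd = 4 ≠ 1, ⟨44⟩ has order 15 < 60, so 44 is not a generator.

No, 44 does not generate ℤ_60


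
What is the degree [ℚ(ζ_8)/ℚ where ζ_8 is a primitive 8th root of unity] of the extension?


[ℚ(ζ_n):ℚ] = deg Φ_n(x) = φ(n). Here φ(8) = 4

[ℚ(ζ_8)/ℚ where ζ_8 is a primitive 8th root of unity] = 4


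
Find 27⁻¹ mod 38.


Use the extended Euclidean algorithm to write 1 = 27·s + 38·t; then s mod 38 is the inverse.
Euclidean algorithm:
  27 = 0·38 + 27
  38 = 1·27 + 11
  27 = 2·11 + 5
  11 = 2·5 + 1
  5 = 5·1 + 0
gcd(27,38) = 1
Back-substitution gives: 27·(-7) + 38·(5) = 1
So 27⁻¹ ≡ -7 ≡ 31 (mod 38)
Check: 27 × 31 = 837 ≡ 1 (mod 38) ✓

27⁻¹ ≡ 31 (mod 38)


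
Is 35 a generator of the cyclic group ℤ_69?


g generates ℤ_n iff gcd(g, n) = 1
gcd(35, 69) = 1
Since gcd = 1, 35 is a generator.

Yes, 35 generates ℤ_69


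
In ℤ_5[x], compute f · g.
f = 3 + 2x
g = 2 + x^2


Expand and collect like terms; reduce coefficients mod 5:
x^0: 3·2 = 6 ≡ 1 (mod 5)
x^1: 3·0 + 2·2 = 4 ≡ 4 (mod 5)
x^2: 3·1 + 2·0 = 3 ≡ 3 (mod 5)
x^3: 2·1 = 2 ≡ 2 (mod 5)
Result: 1 + 4x + 3x^2 + 2x^3

f · g = 1 + 4x + 3x^2 + 2x^3


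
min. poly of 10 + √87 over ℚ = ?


Let α = 10 + √87. Then α - 10 = √87, so (α - 10)² = 87, giving α² - 20α + 13 = 0. Degree 2 and α ∉ ℚ, so this is the minimal polynomial.

Minimal polynomial: x² - 20x + 13


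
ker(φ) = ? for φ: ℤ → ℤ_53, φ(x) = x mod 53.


Kernel = preimage of identity
ker(φ) = {x ∈ ℤ : x ≡ 0 (mod 53)} = 53ℤ = {0, ±53, ±106, ...}

ker(φ) = 53ℤ


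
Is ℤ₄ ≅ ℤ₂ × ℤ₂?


Comparing ℤ₄ and ℤ₂ × ℤ₂:
ℤ₄ has an element of order 4; ℤ₂×ℤ₂ has exponent 2

No, ℤ₄ ≇ ℤ₂ × ℤ₂


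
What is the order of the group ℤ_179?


ℤ_n has n elements.

|ℤ_179| = 179


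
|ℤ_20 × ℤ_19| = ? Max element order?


|ℤ_20 × ℤ_19| = 20 × 19 = 380
Max element order = lcm(20,19) = 380
Cyclic? Yes (gcd=1)

|ℤ_20×ℤ_19| = 380, max element order = 380


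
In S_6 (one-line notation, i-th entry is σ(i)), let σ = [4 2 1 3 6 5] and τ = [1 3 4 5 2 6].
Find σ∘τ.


σ∘τ: apply τ first, then σ
1 →τ 1 →σ 4
2 →τ 3 →σ 1
3 →τ 4 →σ 3
4 →τ 5 →σ 6
5 →τ 2 →σ 2
6 →τ 6 →σ 5

σ∘τ = [4 1 3 6 2 5]


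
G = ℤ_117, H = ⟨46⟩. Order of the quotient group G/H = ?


|⟨46⟩| = n / gcd(46, 117) = 117 / 1 = 117
H is normal (ℤ_117 is abelian).
|G/H| = |G| / |H| = 117 / 117 = 1

|G/H| = 1


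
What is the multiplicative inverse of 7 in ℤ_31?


Use the extended Euclidean algorithm to write 1 = 7·s + 31·t; then s mod 31 is the inverse.
Euclidean algorithm:
  7 = 0·31 + 7
  31 = 4·7 + 3
  7 = 2·3 + 1
  3 = 3·1 + 0
gcd(7,31) = 1
Back-substitution gives: 7·(9) + 31·(-2) = 1
So 7⁻¹ ≡ 9 ≡ 9 (mod 31)
Check: 7 × 9 = 63 ≡ 1 (mod 31) ✓

7⁻¹ ≡ 9 (mod 31)


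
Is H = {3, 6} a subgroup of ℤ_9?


Subgroup test for H = {3, 6} in (ℤ_9, +):
(1) 0 ∈ H? No
(2) Closure: for all a,b ∈ H, (a+b) mod 9 ∈ H? No  [counterexample: 3 + 6 = 0 ∉ H]
(3) Inverses: for all a ∈ H, -a mod 9 ∈ H? Yes

No, H is not a subgroup of ℤ_9


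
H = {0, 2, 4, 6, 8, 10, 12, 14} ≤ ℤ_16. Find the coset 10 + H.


10 + H = {10 + h (mod 16) : h ∈ H}
10+0=10, 10+2=12, 10+4=14, 10+6=0, 10+8=2, 10+10=4, 10+12=6, 10+14=8
10 + H = {0, 2, 4, 6, 8, 10, 12, 14} = 0 + H

10 + H = {0, 2, 4, 6, 8, 10, 12, 14}


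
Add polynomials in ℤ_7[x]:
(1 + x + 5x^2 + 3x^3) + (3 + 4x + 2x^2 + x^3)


Add coefficients mod 7:
x^0: 1 + 3 = 4 (mod 7)
x^1: 1 + 4 = 5 (mod 7)
x^2: 5 + 2 = 0 (mod 7)
x^3: 3 + 1 = 4 (mod 7)
Result: 4 + 5x + 4x^3

f + g = 4 + 5x + 4x^3


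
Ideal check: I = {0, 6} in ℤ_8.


Check ideal conditions for I = {0, 6} in ℤ_8:
(1) I is an additive subgroup? No
(2) For r ∈ ℤ_8 and a ∈ I: r·a ∈ I? No  [counterexample: r=2, a=6, r·a mod 8 = 4 ∉ I]

No, I is not an ideal of ℤ_8


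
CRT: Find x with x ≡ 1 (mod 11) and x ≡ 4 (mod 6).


m₁ = 11, m₂ = 6, gcd = 1, so CRT applies. M = m₁·m₂ = 66
Let M₁ = M/m₁ = 6, M₂ = M/m₂ = 11
Find y₁ ≡ M₁⁻¹ (mod m₁): 6⁻¹ ≡ 2 (mod 11)
Find y₂ ≡ M₂⁻¹ (mod m₂): 11⁻¹ ≡ 5 (mod 6)
x = a₁·M₁·y₁ + a₂·M₂·y₂ = 1·6·2 + 4·11·5 = 232
Reduce mod 66: x ≡ 34
Check: 34 mod 11 = 1 ✓, 34 mod 6 = 4 ✓

x ≡ 34 (mod 66)


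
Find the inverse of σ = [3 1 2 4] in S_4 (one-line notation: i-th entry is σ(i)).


To find σ⁻¹, swap domain and range:
σ(1) = 3 → σ⁻¹(3) = 1
σ(2) = 1 → σ⁻¹(1) = 2
σ(3) = 2 → σ⁻¹(2) = 3
σ(4) = 4 → σ⁻¹(4) = 4

σ⁻¹ = [2 3 1 4]


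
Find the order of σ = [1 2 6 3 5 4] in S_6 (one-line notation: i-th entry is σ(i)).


Cycle decomposition: (3 6 4)
Cycle lengths: 3
Order = lcm(3) = 3

ord(σ) = 3


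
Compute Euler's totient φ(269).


Factor n: 269 = 269
φ(n) = n · ∏(1 - 1/p) over distinct primes p | n
φ(269) = 269 · (1 - 1/269) = 268

φ(269) = 268


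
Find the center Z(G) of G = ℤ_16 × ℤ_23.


Z(G) = {g ∈ G | gx = xg for all x ∈ G}
Direct product of abelian groups is abelian, so Z(G) = G

Z(ℤ_16 × ℤ_23) = ℤ_16 × ℤ_23


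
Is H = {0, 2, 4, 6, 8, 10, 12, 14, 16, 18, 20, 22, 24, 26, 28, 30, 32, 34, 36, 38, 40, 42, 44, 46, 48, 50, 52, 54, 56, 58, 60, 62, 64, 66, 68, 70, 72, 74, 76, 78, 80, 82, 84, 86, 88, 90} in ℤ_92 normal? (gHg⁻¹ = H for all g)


H = {0, 2, 4, 6, 8, 10, 12, 14, 16, 18, 20, 22, 24, 26, 28, 30, 32, 34, 36, 38, 40, 42, 44, 46, 48, 50, 52, 54, 56, 58, 60, 62, 64, 66, 68, 70, 72, 74, 76, 78, 80, 82, 84, 86, 88, 90} in ℤ_92
ℤ_92 is abelian; every subgroup of an abelian group is normal

Yes, normal subgroup


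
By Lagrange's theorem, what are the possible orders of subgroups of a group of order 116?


Lagrange's theorem: |H| divides |G|
|G| = 116
Divisors of 116: 1, 2, 4, 29, 58, 116

Possible subgroup orders: {1, 2, 4, 29, 58, 116}


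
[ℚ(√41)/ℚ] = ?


√41 has minimal polynomial x² - 41 (irreducible over ℚ since 41 is squarefree)

[ℚ(√41)/ℚ] = 2


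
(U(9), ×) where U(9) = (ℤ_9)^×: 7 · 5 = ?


Operation: multiplication mod 9
7 · 5 = (a × b) mod 9 with a = 7, b = 5

7 · 5 = 8


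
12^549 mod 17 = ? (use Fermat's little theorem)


Fermat's little theorem: if p is prime and gcd(a,p)=1, then a^(p-1) ≡ 1 (mod p)
p = 17 is prime, gcd(12,17) = 1
Reduce exponent: 549 mod 16 = 5
So 12^549 ≡ 12^5 (mod 17)
12^5 mod 17 = 3

12^549 ≡ 3 (mod 17)


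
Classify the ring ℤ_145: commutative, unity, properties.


ℤ_145 is a commutative ring with unity 1; 145 = 5×29 is composite, so 5·29 ≡ 0 gives zero divisors (not an integral domain)
Commutative: Yes
Integral domain: No
Has unity: Yes

ℤ_145: Commutative=Yes, Unity=Yes


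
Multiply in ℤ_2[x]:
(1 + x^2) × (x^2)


Expand and collect like terms; reduce coefficients mod 2:
x^0: 1·0 = 0 ≡ 0 (mod 2)
x^1: 1·0 + 0·0 = 0 ≡ 0 (mod 2)
x^2: 1·1 + 0·0 + 1·0 = 1 ≡ 1 (mod 2)
x^3: 0·1 + 1·0 = 0 ≡ 0 (mod 2)
x^4: 1·1 = 1 ≡ 1 (mod 2)
Result: x^2 + x^4

f · g = x^2 + x^4


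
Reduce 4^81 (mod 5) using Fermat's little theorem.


Fermat's little theorem: if p is prime and gcd(a,p)=1, then a^(p-1) ≡ 1 (mod p)
p = 5 is prime, gcd(4,5) = 1
Reduce exponent: 81 mod 4 = 1
So 4^81 ≡ 4^1 (mod 5)
4^1 mod 5 = 4

4^81 ≡ 4 (mod 5)
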